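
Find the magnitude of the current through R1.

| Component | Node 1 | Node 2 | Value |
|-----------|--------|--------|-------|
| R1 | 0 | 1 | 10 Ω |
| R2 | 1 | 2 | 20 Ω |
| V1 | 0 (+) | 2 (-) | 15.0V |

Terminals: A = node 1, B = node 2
Nodal analysis, taking node 2 as the 0 V reference.
Source V1 fixes V_0 = 15 V.
KCL at each unknown node (sum of currents leaving = 0; resistances in Ω):
  Node 1: (V_1 - 15)/10 + (V_1 - 0)/20 = 0
Collecting terms: 0.15 × V_1 = 1.5  =>  V_1 = 10 V
I_R1 = (V_0 - V_1)/R1 = (15 - 10)/10 = 0.5 A
|I_R1| = 0.5 A

Final answer: |I_R1| = 0.5 A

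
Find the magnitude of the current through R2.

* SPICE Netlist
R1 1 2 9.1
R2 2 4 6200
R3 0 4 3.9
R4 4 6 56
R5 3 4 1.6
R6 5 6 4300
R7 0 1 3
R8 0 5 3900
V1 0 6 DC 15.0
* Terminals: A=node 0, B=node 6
Nodal analysis, taking node 6 as the 0 V reference.
Source V1 fixes V_0 = 15 V.
KCL at each unknown node (sum of currents leaving = 0; resistances in Ω):
  Node 1: (V_1 - V_2)/9.1 + (V_1 - 15)/3 = 0
  Node 2: (V_2 - V_1)/9.1 + (V_2 - V_4)/6200 = 0
  Node 3: (V_3 - V_4)/1.6 = 0
  Node 4: (V_4 - V_2)/6200 + (V_4 - 15)/3.9 + (V_4 - 0)/56 + (V_4 - V_3)/1.6 = 0
  Node 5: (V_5 - 0)/4300 + (V_5 - 15)/3900 = 0
Collecting terms (coefficients in siemens):
  0.4432·V_1 - 0.1099·V_2 = 5
  0.1101·V_2 - 0.1099·V_1 - 0.0001613·V_4 = 0
  0.625·V_3 - 0.625·V_4 = 0
  0.8994·V_4 - 0.0001613·V_2 - 0.625·V_3 = 3.846
  0.000489·V_5 = 0.003846
Solving these 5 simultaneous equations (Gaussian elimination) gives:
  V_1 = 15 V, V_2 = 15 V, V_3 = 14.02 V, V_4 = 14.02 V
  V_5 = 7.866 V
I_R2 = (V_2 - V_4)/R2 = (15 - 14.02)/6200 = 0.0001571 A
|I_R2| = 0.0001571 A

Final answer: |I_R2| = 0.0001571 A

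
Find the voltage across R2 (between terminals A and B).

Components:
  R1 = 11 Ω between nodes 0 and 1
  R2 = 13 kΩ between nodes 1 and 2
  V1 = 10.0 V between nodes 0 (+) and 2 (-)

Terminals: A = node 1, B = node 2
R1 and R2 are in series across V1 (node 0 → node 1 → node 2), and the output A–B is taken across R2, so this is a voltage divider.
Series current: I = V1/(R1 + R2) = 10/(11 + 13000) = 10/13010 = 0.0007686 A
V_R2 = I × R2 = V1 × R2/(R1 + R2) = 10 × 13000/13010 = 9.992 V

Final answer: 9.992 V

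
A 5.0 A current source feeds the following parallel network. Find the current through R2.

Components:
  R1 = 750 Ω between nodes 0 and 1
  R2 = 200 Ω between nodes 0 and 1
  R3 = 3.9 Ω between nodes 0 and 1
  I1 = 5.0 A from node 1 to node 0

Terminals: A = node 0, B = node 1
All resistors sit directly between nodes 0 and 1, so they are in parallel and share one voltage V; the full source current 5 A splits among them.
1/R_par = 1/750 + 1/200 + 1/3.9 = 0.2627 S  =>  R_par = 3.806 Ω
V = I × R_par = 5 × 3.806 = 19.03 V
I_R2 = V/R2 = 19.03/200 = 0.09515 A

Final answer: 0.09515 A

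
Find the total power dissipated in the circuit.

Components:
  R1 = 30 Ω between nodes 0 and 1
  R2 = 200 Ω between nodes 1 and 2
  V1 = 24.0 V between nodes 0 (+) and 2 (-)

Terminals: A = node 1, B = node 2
Nodal analysis, taking node 2 as the 0 V reference.
Source V1 fixes V_0 = 24 V.
KCL at each unknown node (sum of currents leaving = 0; resistances in Ω):
  Node 1: (V_1 - 24)/30 + (V_1 - 0)/200 = 0
Collecting terms: 0.03833 × V_1 = 0.8  =>  V_1 = 20.87 V
Power in each resistor, P = (ΔV)²/R:
  P_R1 = (24 - 20.87)²/30 = 0.3267 W
  P_R2 = (20.87 - 0)²/200 = 2.178 W
P_total = P_R1 + P_R2 = 2.504 W

Final answer: 2.504 W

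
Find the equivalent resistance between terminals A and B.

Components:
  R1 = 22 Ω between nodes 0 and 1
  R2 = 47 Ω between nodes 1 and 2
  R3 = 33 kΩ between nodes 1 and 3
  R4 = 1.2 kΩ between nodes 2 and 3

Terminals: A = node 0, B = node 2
Reduce the network between node 0 (A) and node 2 (B) by series/parallel combination:
  Rs1 = R3 + R4 (series, joined only at node 3) = 33000 + 1200 = 34200 Ω
  Rp1 = R2 ‖ Rs1 (parallel, both between nodes 1 and 2) = 1/(1/47 + 1/34200) = 46.94 Ω
  Rs2 = R1 + Rp1 (series, joined only at node 1) = 22 + 46.94 = 68.94 Ω
R_eq = 68.94 Ω

Final answer: 68.94 Ω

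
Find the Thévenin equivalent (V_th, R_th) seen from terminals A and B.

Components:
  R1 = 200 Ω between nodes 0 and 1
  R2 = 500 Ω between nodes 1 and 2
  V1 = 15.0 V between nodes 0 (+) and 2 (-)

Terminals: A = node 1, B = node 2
Step 1 — V_th is the open-circuit voltage V_A - V_B (nothing connected across the terminals).
Nodal analysis, taking node 2 as the 0 V reference.
Source V1 fixes V_0 = 15 V.
KCL at each unknown node (sum of currents leaving = 0; resistances in Ω):
  Node 1: (V_1 - 15)/200 + (V_1 - 0)/500 = 0
Collecting terms: 0.007 × V_1 = 0.075  =>  V_1 = 10.71 V
V_th = V_1 - V_2 = 10.71 - 0 = 10.71 V
Step 2 — R_th: zero the source — replace V1 by a short circuit (node 2 merges into node 0) — and find the resistance seen between A (node 1) and B (node 0).
Reduce the network between node 1 (A) and node 0 (B) by series/parallel combination:
  Rp1 = R1 ‖ R2 (parallel, both between nodes 0 and 1) = 1/(1/200 + 1/500) = 142.9 Ω
R_th = 142.9 Ω

Final answer: V_th = 10.71 V, R_th = 142.9 Ω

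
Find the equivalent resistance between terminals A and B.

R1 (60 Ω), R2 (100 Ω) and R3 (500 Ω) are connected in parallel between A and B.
Reduce the network between node 0 (A) and node 1 (B) by series/parallel combination:
  Rp1 = R1 ‖ R2 ‖ R3 (parallel, all between nodes 0 and 1) = 1/(1/60 + 1/100 + 1/500) = 34.88 Ω
R_eq = 34.88 Ω

Final answer: 34.88 Ω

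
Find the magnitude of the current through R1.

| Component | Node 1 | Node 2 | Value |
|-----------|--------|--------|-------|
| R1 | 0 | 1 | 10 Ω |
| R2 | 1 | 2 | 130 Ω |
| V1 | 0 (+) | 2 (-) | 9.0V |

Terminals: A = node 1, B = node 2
Nodal analysis, taking node 2 as the 0 V reference.
Source V1 fixes V_0 = 9 V.
KCL at each unknown node (sum of currents leaving = 0; resistances in Ω):
  Node 1: (V_1 - 9)/10 + (V_1 - 0)/130 = 0
Collecting terms: 0.1077 × V_1 = 0.9  =>  V_1 = 8.357 V
I_R1 = (V_0 - V_1)/R1 = (9 - 8.357)/10 = 0.06429 A
|I_R1| = 0.06429 A

Final answer: |I_R1| = 0.06429 A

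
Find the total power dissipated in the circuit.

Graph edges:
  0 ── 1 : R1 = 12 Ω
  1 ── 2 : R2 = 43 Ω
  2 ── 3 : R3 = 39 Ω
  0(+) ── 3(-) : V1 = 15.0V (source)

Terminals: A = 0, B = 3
Nodal analysis, taking node 3 as the 0 V reference.
Source V1 fixes V_0 = 15 V.
KCL at each unknown node (sum of currents leaving = 0; resistances in Ω):
  Node 1: (V_1 - 15)/12 + (V_1 - V_2)/43 = 0
  Node 2: (V_2 - V_1)/43 + (V_2 - 0)/39 = 0
Collecting terms (coefficients in siemens):
  0.1066·V_1 - 0.02326·V_2 = 1.25
  0.0489·V_2 - 0.02326·V_1 = 0
Determinant D = (0.1066)(0.0489) - (-0.02326)(-0.02326) = 0.004671
V_1 = [(1.25)(0.0489) - (-0.02326)(0)]/D = 13.09 V
V_2 = [(0.1066)(0) - (1.25)(-0.02326)]/D = 6.223 V
Power in each resistor, P = (ΔV)²/R:
  P_R1 = (15 - 13.09)²/12 = 0.3056 W
  P_R2 = (13.09 - 6.223)²/43 = 1.095 W
  P_R3 = (6.223 - 0)²/39 = 0.9931 W
P_total = P_R1 + P_R2 + P_R3 = 2.394 W

Final answer: 2.394 W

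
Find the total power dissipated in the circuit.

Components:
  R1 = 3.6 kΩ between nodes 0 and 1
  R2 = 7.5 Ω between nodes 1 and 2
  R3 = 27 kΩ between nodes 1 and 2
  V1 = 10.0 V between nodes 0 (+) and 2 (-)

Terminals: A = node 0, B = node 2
Nodal analysis, taking node 2 as the 0 V reference.
Source V1 fixes V_0 = 10 V.
KCL at each unknown node (sum of currents leaving = 0; resistances in Ω):
  Node 1: (V_1 - 10)/3600 + (V_1 - 0)/7.5 + (V_1 - 0)/27000 = 0
Collecting terms: 0.1336 × V_1 = 0.002778  =>  V_1 = 0.02078 V
Power in each resistor, P = (ΔV)²/R:
  P_R1 = (10 - 0.02078)²/3600 = 0.02766 W
  P_R2 = (0.02078 - 0)²/7.5 = 0.0000576 W
  P_R3 = (0.02078 - 0)²/27000 = 0.000000016 W
P_total = P_R1 + P_R2 + P_R3 = 0.02772 W

Final answer: 0.02772 W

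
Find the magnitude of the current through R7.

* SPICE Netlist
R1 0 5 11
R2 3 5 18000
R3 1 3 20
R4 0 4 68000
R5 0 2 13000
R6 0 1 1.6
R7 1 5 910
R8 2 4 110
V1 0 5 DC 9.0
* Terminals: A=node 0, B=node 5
Nodal analysis, taking node 5 as the 0 V reference.
Source V1 fixes V_0 = 9 V.
KCL at each unknown node (sum of currents leaving = 0; resistances in Ω):
  Node 1: (V_1 - V_3)/20 + (V_1 - 9)/1.6 + (V_1 - 0)/910 = 0
  Node 2: (V_2 - 9)/13000 + (V_2 - V_4)/110 = 0
  Node 3: (V_3 - 0)/18000 + (V_3 - V_1)/20 = 0
  Node 4: (V_4 - 9)/68000 + (V_4 - V_2)/110 = 0
Collecting terms (coefficients in siemens):
  0.6761·V_1 - 0.05·V_3 = 5.625
  0.009168·V_2 - 0.009091·V_4 = 0.0006923
  0.05006·V_3 - 0.05·V_1 = 0
  0.009106·V_4 - 0.009091·V_2 = 0.0001324
Solving these 4 simultaneous equations (Gaussian elimination) gives:
  V_1 = 8.983 V, V_2 = 9 V, V_3 = 8.973 V, V_4 = 9 V
I_R7 = (V_1 - V_5)/R7 = (8.983 - 0)/910 = 0.009872 A
|I_R7| = 0.009872 A

Final answer: |I_R7| = 0.009872 A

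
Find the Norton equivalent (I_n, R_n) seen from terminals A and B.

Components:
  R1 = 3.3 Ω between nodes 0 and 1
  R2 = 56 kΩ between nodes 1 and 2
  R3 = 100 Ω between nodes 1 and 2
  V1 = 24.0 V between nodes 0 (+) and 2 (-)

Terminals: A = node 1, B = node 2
Find the Thévenin equivalent first; then I_n = V_th/R_th and R_n = R_th.
Step 1 — V_th is the open-circuit voltage V_A - V_B (nothing connected across the terminals).
Nodal analysis, taking node 2 as the 0 V reference.
Source V1 fixes V_0 = 24 V.
KCL at each unknown node (sum of currents leaving = 0; resistances in Ω):
  Node 1: (V_1 - 24)/3.3 + (V_1 - 0)/56000 + (V_1 - 0)/100 = 0
Collecting terms: 0.313 × V_1 = 7.273  =>  V_1 = 23.23 V
V_th = V_1 - V_2 = 23.23 - 0 = 23.23 V
Step 2 — R_th: zero the source — replace V1 by a short circuit (node 2 merges into node 0) — and find the resistance seen between A (node 1) and B (node 0).
Reduce the network between node 1 (A) and node 0 (B) by series/parallel combination:
  Rp1 = R1 ‖ R2 ‖ R3 (parallel, all between nodes 0 and 1) = 1/(1/3.3 + 1/56000 + 1/100) = 3.194 Ω
R_th = 3.194 Ω
I_n = V_th/R_th = 23.23/3.194 = 7.273 A, and R_n = R_th = 3.194 Ω

Final answer: I_n = 7.273 A, R_n = 3.194 Ω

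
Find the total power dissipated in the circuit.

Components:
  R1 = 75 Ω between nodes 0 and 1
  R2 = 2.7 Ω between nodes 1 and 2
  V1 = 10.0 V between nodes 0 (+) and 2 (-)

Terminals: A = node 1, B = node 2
Nodal analysis, taking node 2 as the 0 V reference.
Source V1 fixes V_0 = 10 V.
KCL at each unknown node (sum of currents leaving = 0; resistances in Ω):
  Node 1: (V_1 - 10)/75 + (V_1 - 0)/2.7 = 0
Collecting terms: 0.3837 × V_1 = 0.1333  =>  V_1 = 0.3475 V
Power in each resistor, P = (ΔV)²/R:
  P_R1 = (10 - 0.3475)²/75 = 1.242 W
  P_R2 = (0.3475 - 0)²/2.7 = 0.04472 W
P_total = P_R1 + P_R2 = 1.287 W

Final answer: 1.287 W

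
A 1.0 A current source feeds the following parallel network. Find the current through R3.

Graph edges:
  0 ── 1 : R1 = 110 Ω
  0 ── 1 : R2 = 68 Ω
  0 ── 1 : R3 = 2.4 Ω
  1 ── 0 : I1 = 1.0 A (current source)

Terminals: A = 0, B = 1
All resistors sit directly between nodes 0 and 1, so they are in parallel and share one voltage V; the full source current 1 A splits among them.
1/R_par = 1/110 + 1/68 + 1/2.4 = 0.4405 S  =>  R_par = 2.27 Ω
V = I × R_par = 1 × 2.27 = 2.27 V
I_R3 = V/R3 = 2.27/2.4 = 0.946 A

Final answer: 0.946 A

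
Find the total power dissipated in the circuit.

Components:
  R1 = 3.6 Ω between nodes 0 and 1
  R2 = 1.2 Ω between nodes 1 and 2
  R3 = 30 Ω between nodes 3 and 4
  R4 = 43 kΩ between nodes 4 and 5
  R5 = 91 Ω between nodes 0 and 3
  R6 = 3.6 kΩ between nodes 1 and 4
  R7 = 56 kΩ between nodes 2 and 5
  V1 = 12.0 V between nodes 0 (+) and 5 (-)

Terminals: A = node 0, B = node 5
Nodal analysis, taking node 5 as the 0 V reference.
Source V1 fixes V_0 = 12 V.
KCL at each unknown node (sum of currents leaving = 0; resistances in Ω):
  Node 1: (V_1 - 12)/3.6 + (V_1 - V_2)/1.2 + (V_1 - V_4)/3600 = 0
  Node 2: (V_2 - V_1)/1.2 + (V_2 - 0)/56000 = 0
  Node 3: (V_3 - V_4)/30 + (V_3 - 12)/91 = 0
  Node 4: (V_4 - V_3)/30 + (V_4 - 0)/43000 + (V_4 - V_1)/3600 = 0
Collecting terms (coefficients in siemens):
  1.111·V_1 - 0.8333·V_2 - 0.0002778·V_4 = 3.333
  0.8334·V_2 - 0.8333·V_1 = 0
  0.04432·V_3 - 0.03333·V_4 = 0.1319
  0.03363·V_4 - 0.0002778·V_1 - 0.03333·V_3 = 0
Solving these 4 simultaneous equations (Gaussian elimination) gives:
  V_1 = 12 V, V_2 = 12 V, V_3 = 11.98 V, V_4 = 11.97 V
Power in each resistor, P = (ΔV)²/R:
  P_R1 = (12 - 12)²/3.6 = 0.0000001792 W
  P_R2 = (12 - 12)²/1.2 = 0.00000005509 W
  P_R3 = (11.98 - 11.97)²/30 = 0.000002179 W
  P_R4 = (11.97 - 0)²/43000 = 0.003331 W
  P_R5 = (12 - 11.98)²/91 = 0.000006608 W
  P_R6 = (12 - 11.97)²/3600 = 0.000000281 W
  P_R7 = (12 - 0)²/56000 = 0.002571 W
P_total = P_R1 + P_R2 + P_R3 + P_R4 + P_R5 + P_R6 + P_R7 = 0.005911 W

Final answer: 0.005911 W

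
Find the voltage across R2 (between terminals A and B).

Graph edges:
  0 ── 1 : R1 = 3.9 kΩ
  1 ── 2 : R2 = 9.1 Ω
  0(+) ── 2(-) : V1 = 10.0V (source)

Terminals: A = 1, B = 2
R1 and R2 are in series across V1 (node 0 → node 1 → node 2), and the output A–B is taken across R2, so this is a voltage divider.
Series current: I = V1/(R1 + R2) = 10/(3900 + 9.1) = 10/3909 = 0.002558 A
V_R2 = I × R2 = V1 × R2/(R1 + R2) = 10 × 9.1/3909 = 0.02328 V

Final answer: 0.02328 V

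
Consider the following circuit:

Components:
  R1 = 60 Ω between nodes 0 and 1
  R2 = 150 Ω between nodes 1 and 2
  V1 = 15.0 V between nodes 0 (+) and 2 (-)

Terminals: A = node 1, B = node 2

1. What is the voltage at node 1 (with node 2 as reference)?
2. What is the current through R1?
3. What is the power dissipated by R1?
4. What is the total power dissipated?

Nodal analysis, taking node 2 as the 0 V reference.
Source V1 fixes V_0 = 15 V.
KCL at each unknown node (sum of currents leaving = 0; resistances in Ω):
  Node 1: (V_1 - 15)/60 + (V_1 - 0)/150 = 0
Collecting terms: 0.02333 × V_1 = 0.25  =>  V_1 = 10.71 V
Part 1:
  Read off the nodal solution: V_1 = 10.71 V
Part 2:
  I_R1 = (V_0 - V_1)/R1 = (15 - 10.71)/60 = 0.07143 A
  Magnitude: I_R1 = 0.07143 A
Part 3:
  I_R1 = (V_0 - V_1)/R1 = (15 - 10.71)/60 = 0.07143 A
  P_R1 = I_R1² × R1 = (0.07143)² × 60 = 0.3061 W
Part 4:
  Power in each resistor, P = (ΔV)²/R:
    P_R1 = (15 - 10.71)²/60 = 0.3061 W
    P_R2 = (10.71 - 0)²/150 = 0.7653 W
  P_total = P_R1 + P_R2 = 1.071 W

Final answers:
1. V_1 = 10.71 V
2. I_R1 = 0.07143 A
3. P_R1 = 0.3061 W
4. P_total = 1.071 W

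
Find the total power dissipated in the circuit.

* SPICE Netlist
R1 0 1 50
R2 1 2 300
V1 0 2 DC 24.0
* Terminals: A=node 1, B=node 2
Nodal analysis, taking node 2 as the 0 V reference.
Source V1 fixes V_0 = 24 V.
KCL at each unknown node (sum of currents leaving = 0; resistances in Ω):
  Node 1: (V_1 - 24)/50 + (V_1 - 0)/300 = 0
Collecting terms: 0.02333 × V_1 = 0.48  =>  V_1 = 20.57 V
Power in each resistor, P = (ΔV)²/R:
  P_R1 = (24 - 20.57)²/50 = 0.2351 W
  P_R2 = (20.57 - 0)²/300 = 1.411 W
P_total = P_R1 + P_R2 = 1.646 W

Final answer: 1.646 W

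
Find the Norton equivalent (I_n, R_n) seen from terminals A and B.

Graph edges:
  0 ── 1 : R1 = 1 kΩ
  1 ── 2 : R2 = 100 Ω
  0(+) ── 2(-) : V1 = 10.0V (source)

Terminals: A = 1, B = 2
Find the Thévenin equivalent first; then I_n = V_th/R_th and R_n = R_th.
Step 1 — V_th is the open-circuit voltage V_A - V_B (nothing connected across the terminals).
Nodal analysis, taking node 2 as the 0 V reference.
Source V1 fixes V_0 = 10 V.
KCL at each unknown node (sum of currents leaving = 0; resistances in Ω):
  Node 1: (V_1 - 10)/1000 + (V_1 - 0)/100 = 0
Collecting terms: 0.011 × V_1 = 0.01  =>  V_1 = 0.9091 V
V_th = V_1 - V_2 = 0.9091 - 0 = 0.9091 V
Step 2 — R_th: zero the source — replace V1 by a short circuit (node 2 merges into node 0) — and find the resistance seen between A (node 1) and B (node 0).
Reduce the network between node 1 (A) and node 0 (B) by series/parallel combination:
  Rp1 = R1 ‖ R2 (parallel, both between nodes 0 and 1) = 1/(1/1000 + 1/100) = 90.91 Ω
R_th = 90.91 Ω
I_n = V_th/R_th = 0.9091/90.91 = 0.01 A, and R_n = R_th = 90.91 Ω

Final answer: I_n = 0.01 A, R_n = 90.91 Ω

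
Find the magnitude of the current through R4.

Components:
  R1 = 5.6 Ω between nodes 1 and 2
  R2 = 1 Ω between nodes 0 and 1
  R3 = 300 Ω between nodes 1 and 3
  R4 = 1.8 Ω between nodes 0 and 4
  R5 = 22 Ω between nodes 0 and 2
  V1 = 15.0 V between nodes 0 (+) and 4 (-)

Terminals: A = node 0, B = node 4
Nodal analysis, taking node 4 as the 0 V reference.
Source V1 fixes V_0 = 15 V.
KCL at each unknown node (sum of currents leaving = 0; resistances in Ω):
  Node 1: (V_1 - V_2)/5.6 + (V_1 - 15)/1 + (V_1 - V_3)/300 = 0
  Node 2: (V_2 - V_1)/5.6 + (V_2 - 15)/22 = 0
  Node 3: (V_3 - V_1)/300 = 0
Collecting terms (coefficients in siemens):
  1.182·V_1 - 0.1786·V_2 - 0.003333·V_3 = 15
  0.224·V_2 - 0.1786·V_1 = 0.6818
  0.003333·V_3 - 0.003333·V_1 = 0
Solving these 3 simultaneous equations (Gaussian elimination) gives:
  V_1 = 15 V, V_2 = 15 V, V_3 = 15 V
I_R4 = (V_0 - V_4)/R4 = (15 - 0)/1.8 = 8.333 A
|I_R4| = 8.333 A

Final answer: |I_R4| = 8.333 A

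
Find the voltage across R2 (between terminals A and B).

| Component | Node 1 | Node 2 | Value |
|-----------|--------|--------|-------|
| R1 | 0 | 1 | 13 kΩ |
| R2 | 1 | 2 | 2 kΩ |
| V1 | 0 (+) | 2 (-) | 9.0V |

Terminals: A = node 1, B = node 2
R1 and R2 are in series across V1 (node 0 → node 1 → node 2), and the output A–B is taken across R2, so this is a voltage divider.
Series current: I = V1/(R1 + R2) = 9/(13000 + 2000) = 9/15000 = 0.0006 A
V_R2 = I × R2 = V1 × R2/(R1 + R2) = 9 × 2000/15000 = 1.2 V

Final answer: 1.2 V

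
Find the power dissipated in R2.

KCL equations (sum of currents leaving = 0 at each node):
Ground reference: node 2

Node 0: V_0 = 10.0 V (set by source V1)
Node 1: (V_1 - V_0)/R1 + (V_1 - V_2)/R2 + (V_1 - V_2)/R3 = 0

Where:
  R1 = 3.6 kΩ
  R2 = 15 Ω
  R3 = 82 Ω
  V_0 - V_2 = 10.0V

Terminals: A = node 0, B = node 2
Nodal analysis, taking node 2 as the 0 V reference.
Source V1 fixes V_0 = 10 V.
KCL at each unknown node (sum of currents leaving = 0; resistances in Ω):
  Node 1: (V_1 - 10)/3600 + (V_1 - 0)/15 + (V_1 - 0)/82 = 0
Collecting terms: 0.07914 × V_1 = 0.002778  =>  V_1 = 0.0351 V
I_R2 = (V_1 - V_2)/R2 = (0.0351 - 0)/15 = 0.00234 A
P_R2 = I_R2² × R2 = (0.00234)² × 15 = 0.00008213 W

Final answer: 8.213e-05 W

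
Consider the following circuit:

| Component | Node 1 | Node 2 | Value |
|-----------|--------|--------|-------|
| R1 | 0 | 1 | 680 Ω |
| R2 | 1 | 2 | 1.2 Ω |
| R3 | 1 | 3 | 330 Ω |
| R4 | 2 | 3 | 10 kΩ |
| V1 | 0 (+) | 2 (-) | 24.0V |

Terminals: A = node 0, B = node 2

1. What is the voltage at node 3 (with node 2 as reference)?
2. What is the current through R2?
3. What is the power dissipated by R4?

Nodal analysis, taking node 2 as the 0 V reference.
Source V1 fixes V_0 = 24 V.
KCL at each unknown node (sum of currents leaving = 0; resistances in Ω):
  Node 1: (V_1 - 24)/680 + (V_1 - 0)/1.2 + (V_1 - V_3)/330 = 0
  Node 3: (V_3 - V_1)/330 + (V_3 - 0)/10000 = 0
Collecting terms (coefficients in siemens):
  0.8378·V_1 - 0.00303·V_3 = 0.03529
  0.00313·V_3 - 0.00303·V_1 = 0
Determinant D = (0.8378)(0.00313) - (-0.00303)(-0.00303) = 0.002613
V_1 = [(0.03529)(0.00313) - (-0.00303)(0)]/D = 0.04227 V
V_3 = [(0.8378)(0) - (0.03529)(-0.00303)]/D = 0.04092 V
Part 1:
  Read off the nodal solution: V_3 = 0.04092 V
Part 2:
  I_R2 = (V_1 - V_2)/R2 = (0.04227 - 0)/1.2 = 0.03523 A
  Magnitude: I_R2 = 0.03523 A
Part 3:
  I_R4 = (V_2 - V_3)/R4 = (0 - 0.04092)/10000 = -0.000004092 A
  P_R4 = I_R4² × R4 = (-0.000004092)² × 10000 = 0.0000001675 W

Final answers:
1. V_3 = 0.04092 V
2. I_R2 = 0.03523 A
3. P_R4 = 1.675e-07 W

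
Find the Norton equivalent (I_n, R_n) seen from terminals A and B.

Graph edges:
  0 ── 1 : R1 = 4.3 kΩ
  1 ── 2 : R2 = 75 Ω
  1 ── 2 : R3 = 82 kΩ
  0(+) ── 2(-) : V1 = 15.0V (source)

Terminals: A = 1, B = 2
Find the Thévenin equivalent first; then I_n = V_th/R_th and R_n = R_th.
Step 1 — V_th is the open-circuit voltage V_A - V_B (nothing connected across the terminals).
Nodal analysis, taking node 2 as the 0 V reference.
Source V1 fixes V_0 = 15 V.
KCL at each unknown node (sum of currents leaving = 0; resistances in Ω):
  Node 1: (V_1 - 15)/4300 + (V_1 - 0)/75 + (V_1 - 0)/82000 = 0
Collecting terms: 0.01358 × V_1 = 0.003488  =>  V_1 = 0.2569 V
V_th = V_1 - V_2 = 0.2569 - 0 = 0.2569 V
Step 2 — R_th: zero the source — replace V1 by a short circuit (node 2 merges into node 0) — and find the resistance seen between A (node 1) and B (node 0).
Reduce the network between node 1 (A) and node 0 (B) by series/parallel combination:
  Rp1 = R1 ‖ R2 ‖ R3 (parallel, all between nodes 0 and 1) = 1/(1/4300 + 1/75 + 1/82000) = 73.65 Ω
R_th = 73.65 Ω
I_n = V_th/R_th = 0.2569/73.65 = 0.003488 A, and R_n = R_th = 73.65 Ω

Final answer: I_n = 0.003488 A, R_n = 73.65 Ω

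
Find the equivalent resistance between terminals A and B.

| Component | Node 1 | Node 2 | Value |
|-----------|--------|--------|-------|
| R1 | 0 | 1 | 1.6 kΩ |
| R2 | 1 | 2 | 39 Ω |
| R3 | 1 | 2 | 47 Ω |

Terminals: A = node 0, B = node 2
Reduce the network between node 0 (A) and node 2 (B) by series/parallel combination:
  Rp1 = R2 ‖ R3 (parallel, both between nodes 1 and 2) = 1/(1/39 + 1/47) = 21.31 Ω
  Rs1 = R1 + Rp1 (series, joined only at node 1) = 1600 + 21.31 = 1621 Ω
R_eq = 1.621 kΩ

Final answer: 1.621 kΩ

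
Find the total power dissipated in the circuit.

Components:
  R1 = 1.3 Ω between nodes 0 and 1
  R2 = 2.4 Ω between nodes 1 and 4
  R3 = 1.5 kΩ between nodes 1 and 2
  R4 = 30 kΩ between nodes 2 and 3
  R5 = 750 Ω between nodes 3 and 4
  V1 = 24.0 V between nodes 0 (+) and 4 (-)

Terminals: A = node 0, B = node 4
Nodal analysis, taking node 4 as the 0 V reference.
Source V1 fixes V_0 = 24 V.
KCL at each unknown node (sum of currents leaving = 0; resistances in Ω):
  Node 1: (V_1 - 24)/1.3 + (V_1 - 0)/2.4 + (V_1 - V_2)/1500 = 0
  Node 2: (V_2 - V_1)/1500 + (V_2 - V_3)/30000 = 0
  Node 3: (V_3 - V_2)/30000 + (V_3 - 0)/750 = 0
Collecting terms (coefficients in siemens):
  1.187·V_1 - 0.0006667·V_2 = 18.46
  0.0007·V_2 - 0.0006667·V_1 - 0.00003333·V_3 = 0
  0.001367·V_3 - 0.00003333·V_2 = 0
Solving these 3 simultaneous equations (Gaussian elimination) gives:
  V_1 = 15.57 V, V_2 = 14.84 V, V_3 = 0.362 V
Power in each resistor, P = (ΔV)²/R:
  P_R1 = (24 - 15.57)²/1.3 = 54.7 W
  P_R2 = (15.57 - 0)²/2.4 = 101 W
  P_R3 = (15.57 - 14.84)²/1500 = 0.0003495 W
  P_R4 = (14.84 - 0.362)²/30000 = 0.00699 W
  P_R5 = (0.362 - 0)²/750 = 0.0001748 W
P_total = P_R1 + P_R2 + P_R3 + P_R4 + P_R5 = 155.7 W

Final answer: 155.7 W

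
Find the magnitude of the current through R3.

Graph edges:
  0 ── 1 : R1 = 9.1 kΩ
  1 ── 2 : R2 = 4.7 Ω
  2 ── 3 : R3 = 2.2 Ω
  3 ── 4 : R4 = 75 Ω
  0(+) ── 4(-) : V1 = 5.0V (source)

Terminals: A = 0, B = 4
Nodal analysis, taking node 4 as the 0 V reference.
Source V1 fixes V_0 = 5 V.
KCL at each unknown node (sum of currents leaving = 0; resistances in Ω):
  Node 1: (V_1 - 5)/9100 + (V_1 - V_2)/4.7 = 0
  Node 2: (V_2 - V_1)/4.7 + (V_2 - V_3)/2.2 = 0
  Node 3: (V_3 - V_2)/2.2 + (V_3 - 0)/75 = 0
Collecting terms (coefficients in siemens):
  0.2129·V_1 - 0.2128·V_2 = 0.0005495
  0.6673·V_2 - 0.2128·V_1 - 0.4545·V_3 = 0
  0.4679·V_3 - 0.4545·V_2 = 0
Solving these 3 simultaneous equations (Gaussian elimination) gives:
  V_1 = 0.0446 V, V_2 = 0.04204 V, V_3 = 0.04084 V
I_R3 = (V_2 - V_3)/R3 = (0.04204 - 0.04084)/2.2 = 0.0005445 A
|I_R3| = 0.0005445 A

Final answer: |I_R3| = 0.0005445 A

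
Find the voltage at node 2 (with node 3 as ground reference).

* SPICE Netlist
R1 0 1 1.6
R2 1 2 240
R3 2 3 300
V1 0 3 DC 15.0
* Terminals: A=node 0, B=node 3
Nodal analysis, taking node 3 as the 0 V reference.
Source V1 fixes V_0 = 15 V.
KCL at each unknown node (sum of currents leaving = 0; resistances in Ω):
  Node 1: (V_1 - 15)/1.6 + (V_1 - V_2)/240 = 0
  Node 2: (V_2 - V_1)/240 + (V_2 - 0)/300 = 0
Collecting terms (coefficients in siemens):
  0.6292·V_1 - 0.004167·V_2 = 9.375
  0.0075·V_2 - 0.004167·V_1 = 0
Determinant D = (0.6292)(0.0075) - (-0.004167)(-0.004167) = 0.004701
V_1 = [(9.375)(0.0075) - (-0.004167)(0)]/D = 14.96 V
V_2 = [(0.6292)(0) - (9.375)(-0.004167)]/D = 8.309 V
The requested potential is V_2 = 8.309 V.

Final answer: V_2 = 8.309 V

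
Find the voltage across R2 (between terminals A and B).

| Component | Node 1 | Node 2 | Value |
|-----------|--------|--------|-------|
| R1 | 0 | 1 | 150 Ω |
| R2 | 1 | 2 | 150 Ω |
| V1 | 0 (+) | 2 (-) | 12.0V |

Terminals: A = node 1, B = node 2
R1 and R2 are in series across V1 (node 0 → node 1 → node 2), and the output A–B is taken across R2, so this is a voltage divider.
Series current: I = V1/(R1 + R2) = 12/(150 + 150) = 12/300 = 0.04 A
V_R2 = I × R2 = V1 × R2/(R1 + R2) = 12 × 150/300 = 6 V

Final answer: 6 V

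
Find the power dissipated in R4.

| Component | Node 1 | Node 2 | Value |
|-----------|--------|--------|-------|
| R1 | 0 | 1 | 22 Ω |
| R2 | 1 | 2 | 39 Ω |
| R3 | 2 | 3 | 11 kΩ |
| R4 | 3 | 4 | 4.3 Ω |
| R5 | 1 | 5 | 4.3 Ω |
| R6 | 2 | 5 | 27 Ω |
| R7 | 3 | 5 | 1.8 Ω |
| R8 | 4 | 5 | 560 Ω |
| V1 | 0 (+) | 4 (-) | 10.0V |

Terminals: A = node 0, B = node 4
Nodal analysis, taking node 4 as the 0 V reference.
Source V1 fixes V_0 = 10 V.
KCL at each unknown node (sum of currents leaving = 0; resistances in Ω):
  Node 1: (V_1 - 10)/22 + (V_1 - V_2)/39 + (V_1 - V_5)/4.3 = 0
  Node 2: (V_2 - V_1)/39 + (V_2 - V_3)/11000 + (V_2 - V_5)/27 = 0
  Node 3: (V_3 - V_2)/11000 + (V_3 - 0)/4.3 + (V_3 - V_5)/1.8 = 0
  Node 5: (V_5 - V_1)/4.3 + (V_5 - V_2)/27 + (V_5 - V_3)/1.8 + (V_5 - 0)/560 = 0
Collecting terms (coefficients in siemens):
  0.3037·V_1 - 0.02564·V_2 - 0.2326·V_5 = 0.4545
  0.06277·V_2 - 0.02564·V_1 - 0.00009091·V_3 - 0.03704·V_5 = 0
  0.7882·V_3 - 0.00009091·V_2 - 0.5556·V_5 = 0
  0.8269·V_5 - 0.2326·V_1 - 0.03704·V_2 - 0.5556·V_3 = 0
Solving these 4 simultaneous equations (Gaussian elimination) gives:
  V_1 = 3.14 V, V_2 = 2.395 V, V_3 = 1.326 V, V_5 = 1.881 V
I_R4 = (V_3 - V_4)/R4 = (1.326 - 0)/4.3 = 0.3085 A
P_R4 = I_R4² × R4 = (0.3085)² × 4.3 = 0.4091 W

Final answer: 0.4091 W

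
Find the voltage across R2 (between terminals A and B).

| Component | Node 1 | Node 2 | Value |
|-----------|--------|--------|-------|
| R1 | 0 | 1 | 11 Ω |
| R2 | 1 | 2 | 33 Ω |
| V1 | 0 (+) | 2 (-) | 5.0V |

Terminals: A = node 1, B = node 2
R1 and R2 are in series across V1 (node 0 → node 1 → node 2), and the output A–B is taken across R2, so this is a voltage divider.
Series current: I = V1/(R1 + R2) = 5/(11 + 33) = 5/44 = 0.1136 A
V_R2 = I × R2 = V1 × R2/(R1 + R2) = 5 × 33/44 = 3.75 V

Final answer: 3.75 V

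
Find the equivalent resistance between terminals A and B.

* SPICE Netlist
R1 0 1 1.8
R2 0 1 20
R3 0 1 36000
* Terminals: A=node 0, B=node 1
Reduce the network between node 0 (A) and node 1 (B) by series/parallel combination:
  Rp1 = R1 ‖ R2 ‖ R3 (parallel, all between nodes 0 and 1) = 1/(1/1.8 + 1/20 + 1/36000) = 1.651 Ω
R_eq = 1.651 Ω

Final answer: 1.651 Ω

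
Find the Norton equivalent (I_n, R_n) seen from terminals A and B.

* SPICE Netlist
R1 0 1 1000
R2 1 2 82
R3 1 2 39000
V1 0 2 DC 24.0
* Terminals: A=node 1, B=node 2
Find the Thévenin equivalent first; then I_n = V_th/R_th and R_n = R_th.
Step 1 — V_th is the open-circuit voltage V_A - V_B (nothing connected across the terminals).
Nodal analysis, taking node 2 as the 0 V reference.
Source V1 fixes V_0 = 24 V.
KCL at each unknown node (sum of currents leaving = 0; resistances in Ω):
  Node 1: (V_1 - 24)/1000 + (V_1 - 0)/82 + (V_1 - 0)/39000 = 0
Collecting terms: 0.01322 × V_1 = 0.024  =>  V_1 = 1.815 V
V_th = V_1 - V_2 = 1.815 - 0 = 1.815 V
Step 2 — R_th: zero the source — replace V1 by a short circuit (node 2 merges into node 0) — and find the resistance seen between A (node 1) and B (node 0).
Reduce the network between node 1 (A) and node 0 (B) by series/parallel combination:
  Rp1 = R1 ‖ R2 ‖ R3 (parallel, all between nodes 0 and 1) = 1/(1/1000 + 1/82 + 1/39000) = 75.64 Ω
R_th = 75.64 Ω
I_n = V_th/R_th = 1.815/75.64 = 0.024 A, and R_n = R_th = 75.64 Ω

Final answer: I_n = 0.024 A, R_n = 75.64 Ω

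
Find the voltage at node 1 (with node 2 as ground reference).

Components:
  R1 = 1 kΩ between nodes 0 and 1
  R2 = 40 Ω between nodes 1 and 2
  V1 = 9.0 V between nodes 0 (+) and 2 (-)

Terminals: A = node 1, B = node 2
Nodal analysis, taking node 2 as the 0 V reference.
Source V1 fixes V_0 = 9 V.
KCL at each unknown node (sum of currents leaving = 0; resistances in Ω):
  Node 1: (V_1 - 9)/1000 + (V_1 - 0)/40 = 0
Collecting terms: 0.026 × V_1 = 0.009  =>  V_1 = 0.3462 V
The requested potential is V_1 = 0.3462 V.

Final answer: V_1 = 0.3462 V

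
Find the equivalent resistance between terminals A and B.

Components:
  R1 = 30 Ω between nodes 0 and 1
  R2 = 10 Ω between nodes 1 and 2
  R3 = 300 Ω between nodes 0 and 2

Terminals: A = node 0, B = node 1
Reduce the network between node 0 (A) and node 1 (B) by series/parallel combination:
  Rs1 = R3 + R2 (series, joined only at node 2) = 300 + 10 = 310 Ω
  Rp1 = R1 ‖ Rs1 (parallel, both between nodes 0 and 1) = 1/(1/30 + 1/310) = 27.35 Ω
R_eq = 27.35 Ω

Final answer: 27.35 Ω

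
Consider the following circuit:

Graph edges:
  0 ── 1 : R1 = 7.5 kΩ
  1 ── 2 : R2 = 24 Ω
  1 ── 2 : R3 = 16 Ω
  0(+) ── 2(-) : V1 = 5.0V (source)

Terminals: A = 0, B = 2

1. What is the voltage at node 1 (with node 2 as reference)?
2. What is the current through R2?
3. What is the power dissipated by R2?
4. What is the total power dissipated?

Nodal analysis, taking node 2 as the 0 V reference.
Source V1 fixes V_0 = 5 V.
KCL at each unknown node (sum of currents leaving = 0; resistances in Ω):
  Node 1: (V_1 - 5)/7500 + (V_1 - 0)/24 + (V_1 - 0)/16 = 0
Collecting terms: 0.1043 × V_1 = 0.0006667  =>  V_1 = 0.006392 V
Part 1:
  Read off the nodal solution: V_1 = 0.006392 V
Part 2:
  I_R2 = (V_1 - V_2)/R2 = (0.006392 - 0)/24 = 0.0002663 A
  Magnitude: I_R2 = 0.0002663 A
Part 3:
  I_R2 = (V_1 - V_2)/R2 = (0.006392 - 0)/24 = 0.0002663 A
  P_R2 = I_R2² × R2 = (0.0002663)² × 24 = 0.000001702 W
Part 4:
  Power in each resistor, P = (ΔV)²/R:
    P_R1 = (5 - 0.006392)²/7500 = 0.003325 W
    P_R2 = (0.006392 - 0)²/24 = 0.000001702 W
    P_R3 = (0.006392 - 0)²/16 = 0.000002553 W
  P_total = P_R1 + P_R2 + P_R3 = 0.003329 W

Final answers:
1. V_1 = 0.006392 V
2. I_R2 = 0.0002663 A
3. P_R2 = 1.702e-06 W
4. P_total = 0.003329 W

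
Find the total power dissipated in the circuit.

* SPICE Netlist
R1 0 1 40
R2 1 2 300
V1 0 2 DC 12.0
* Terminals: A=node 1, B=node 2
Nodal analysis, taking node 2 as the 0 V reference.
Source V1 fixes V_0 = 12 V.
KCL at each unknown node (sum of currents leaving = 0; resistances in Ω):
  Node 1: (V_1 - 12)/40 + (V_1 - 0)/300 = 0
Collecting terms: 0.02833 × V_1 = 0.3  =>  V_1 = 10.59 V
Power in each resistor, P = (ΔV)²/R:
  P_R1 = (12 - 10.59)²/40 = 0.04983 W
  P_R2 = (10.59 - 0)²/300 = 0.3737 W
P_total = P_R1 + P_R2 = 0.4235 W

Final answer: 0.4235 W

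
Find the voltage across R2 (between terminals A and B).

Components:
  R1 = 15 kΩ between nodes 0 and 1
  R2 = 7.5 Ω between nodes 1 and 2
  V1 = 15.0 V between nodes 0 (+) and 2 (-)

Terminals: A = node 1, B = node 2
R1 and R2 are in series across V1 (node 0 → node 1 → node 2), and the output A–B is taken across R2, so this is a voltage divider.
Series current: I = V1/(R1 + R2) = 15/(15000 + 7.5) = 15/15010 = 0.0009995 A
V_R2 = I × R2 = V1 × R2/(R1 + R2) = 15 × 7.5/15010 = 0.007496 V

Final answer: 0.007496 V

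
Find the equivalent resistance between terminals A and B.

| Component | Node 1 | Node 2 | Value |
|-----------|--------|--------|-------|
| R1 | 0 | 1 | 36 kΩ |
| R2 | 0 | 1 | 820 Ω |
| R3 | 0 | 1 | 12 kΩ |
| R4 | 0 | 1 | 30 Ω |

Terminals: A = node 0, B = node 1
Reduce the network between node 0 (A) and node 1 (B) by series/parallel combination:
  Rp1 = R1 ‖ R2 ‖ R3 ‖ R4 (parallel, all between nodes 0 and 1) = 1/(1/36000 + 1/820 + 1/12000 + 1/30) = 28.85 Ω
R_eq = 28.85 Ω

Final answer: 28.85 Ω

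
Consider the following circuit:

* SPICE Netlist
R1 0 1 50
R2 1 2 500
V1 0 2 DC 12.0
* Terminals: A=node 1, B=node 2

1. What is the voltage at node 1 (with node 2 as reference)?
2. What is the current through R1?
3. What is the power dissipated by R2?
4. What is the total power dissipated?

Nodal analysis, taking node 2 as the 0 V reference.
Source V1 fixes V_0 = 12 V.
KCL at each unknown node (sum of currents leaving = 0; resistances in Ω):
  Node 1: (V_1 - 12)/50 + (V_1 - 0)/500 = 0
Collecting terms: 0.022 × V_1 = 0.24  =>  V_1 = 10.91 V
Part 1:
  Read off the nodal solution: V_1 = 10.91 V
Part 2:
  I_R1 = (V_0 - V_1)/R1 = (12 - 10.91)/50 = 0.02182 A
  Magnitude: I_R1 = 0.02182 A
Part 3:
  I_R2 = (V_1 - V_2)/R2 = (10.91 - 0)/500 = 0.02182 A
  P_R2 = I_R2² × R2 = (0.02182)² × 500 = 0.238 W
Part 4:
  Power in each resistor, P = (ΔV)²/R:
    P_R1 = (12 - 10.91)²/50 = 0.0238 W
    P_R2 = (10.91 - 0)²/500 = 0.238 W
  P_total = P_R1 + P_R2 = 0.2618 W

Final answers:
1. V_1 = 10.91 V
2. I_R1 = 0.02182 A
3. P_R2 = 0.238 W
4. P_total = 0.2618 W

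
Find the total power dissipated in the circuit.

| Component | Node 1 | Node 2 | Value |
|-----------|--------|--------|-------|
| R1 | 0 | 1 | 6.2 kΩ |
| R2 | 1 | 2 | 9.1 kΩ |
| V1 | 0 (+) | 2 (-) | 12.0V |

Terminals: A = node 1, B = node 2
Nodal analysis, taking node 2 as the 0 V reference.
Source V1 fixes V_0 = 12 V.
KCL at each unknown node (sum of currents leaving = 0; resistances in Ω):
  Node 1: (V_1 - 12)/6200 + (V_1 - 0)/9100 = 0
Collecting terms: 0.0002712 × V_1 = 0.001935  =>  V_1 = 7.137 V
Power in each resistor, P = (ΔV)²/R:
  P_R1 = (12 - 7.137)²/6200 = 0.003814 W
  P_R2 = (7.137 - 0)²/9100 = 0.005598 W
P_total = P_R1 + P_R2 = 0.009412 W

Final answer: 0.009412 W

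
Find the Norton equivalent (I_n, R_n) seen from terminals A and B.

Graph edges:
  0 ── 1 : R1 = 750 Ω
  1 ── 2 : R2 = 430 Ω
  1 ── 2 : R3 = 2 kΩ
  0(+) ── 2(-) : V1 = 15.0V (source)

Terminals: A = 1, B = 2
Find the Thévenin equivalent first; then I_n = V_th/R_th and R_n = R_th.
Step 1 — V_th is the open-circuit voltage V_A - V_B (nothing connected across the terminals).
Nodal analysis, taking node 2 as the 0 V reference.
Source V1 fixes V_0 = 15 V.
KCL at each unknown node (sum of currents leaving = 0; resistances in Ω):
  Node 1: (V_1 - 15)/750 + (V_1 - 0)/430 + (V_1 - 0)/2000 = 0
Collecting terms: 0.004159 × V_1 = 0.02  =>  V_1 = 4.809 V
V_th = V_1 - V_2 = 4.809 - 0 = 4.809 V
Step 2 — R_th: zero the source — replace V1 by a short circuit (node 2 merges into node 0) — and find the resistance seen between A (node 1) and B (node 0).
Reduce the network between node 1 (A) and node 0 (B) by series/parallel combination:
  Rp1 = R1 ‖ R2 ‖ R3 (parallel, all between nodes 0 and 1) = 1/(1/750 + 1/430 + 1/2000) = 240.4 Ω
R_th = 240.4 Ω
I_n = V_th/R_th = 4.809/240.4 = 0.02 A, and R_n = R_th = 240.4 Ω

Final answer: I_n = 0.02 A, R_n = 240.4 Ω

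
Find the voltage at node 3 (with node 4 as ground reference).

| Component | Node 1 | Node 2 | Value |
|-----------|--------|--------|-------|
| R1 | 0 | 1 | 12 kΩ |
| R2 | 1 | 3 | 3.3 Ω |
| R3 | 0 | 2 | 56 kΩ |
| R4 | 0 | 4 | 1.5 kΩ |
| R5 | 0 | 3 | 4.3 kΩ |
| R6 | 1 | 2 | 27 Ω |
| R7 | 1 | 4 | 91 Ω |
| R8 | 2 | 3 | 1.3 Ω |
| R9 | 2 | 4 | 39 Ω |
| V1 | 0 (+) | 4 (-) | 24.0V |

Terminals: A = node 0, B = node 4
Nodal analysis, taking node 4 as the 0 V reference.
Source V1 fixes V_0 = 24 V.
KCL at each unknown node (sum of currents leaving = 0; resistances in Ω):
  Node 1: (V_1 - 24)/12000 + (V_1 - V_3)/3.3 + (V_1 - V_2)/27 + (V_1 - 0)/91 = 0
  Node 2: (V_2 - 24)/56000 + (V_2 - V_1)/27 + (V_2 - V_3)/1.3 + (V_2 - 0)/39 = 0
  Node 3: (V_3 - V_1)/3.3 + (V_3 - 24)/4300 + (V_3 - V_2)/1.3 = 0
Collecting terms (coefficients in siemens):
  0.3511·V_1 - 0.03704·V_2 - 0.303·V_3 = 0.002
  0.8319·V_2 - 0.03704·V_1 - 0.7692·V_3 = 0.0004286
  1.072·V_3 - 0.303·V_1 - 0.7692·V_2 = 0.005581
Solving these 3 simultaneous equations (Gaussian elimination) gives:
  V_1 = 0.2198 V, V_2 = 0.2153 V, V_3 = 0.2217 V
The requested potential is V_3 = 0.2217 V.

Final answer: V_3 = 0.2217 V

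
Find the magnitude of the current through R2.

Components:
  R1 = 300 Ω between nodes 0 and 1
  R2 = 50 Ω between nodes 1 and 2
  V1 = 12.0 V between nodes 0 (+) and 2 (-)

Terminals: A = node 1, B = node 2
Nodal analysis, taking node 2 as the 0 V reference.
Source V1 fixes V_0 = 12 V.
KCL at each unknown node (sum of currents leaving = 0; resistances in Ω):
  Node 1: (V_1 - 12)/300 + (V_1 - 0)/50 = 0
Collecting terms: 0.02333 × V_1 = 0.04  =>  V_1 = 1.714 V
I_R2 = (V_1 - V_2)/R2 = (1.714 - 0)/50 = 0.03429 A
|I_R2| = 0.03429 A

Final answer: |I_R2| = 0.03429 A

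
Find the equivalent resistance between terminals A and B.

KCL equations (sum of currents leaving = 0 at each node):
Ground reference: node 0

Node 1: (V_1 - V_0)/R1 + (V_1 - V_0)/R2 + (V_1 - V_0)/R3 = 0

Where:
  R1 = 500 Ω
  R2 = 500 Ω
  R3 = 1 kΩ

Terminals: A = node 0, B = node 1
Reduce the network between node 0 (A) and node 1 (B) by series/parallel combination:
  Rp1 = R1 ‖ R2 ‖ R3 (parallel, all between nodes 0 and 1) = 1/(1/500 + 1/500 + 1/1000) = 200 Ω
R_eq = 200 Ω

Final answer: 200 Ω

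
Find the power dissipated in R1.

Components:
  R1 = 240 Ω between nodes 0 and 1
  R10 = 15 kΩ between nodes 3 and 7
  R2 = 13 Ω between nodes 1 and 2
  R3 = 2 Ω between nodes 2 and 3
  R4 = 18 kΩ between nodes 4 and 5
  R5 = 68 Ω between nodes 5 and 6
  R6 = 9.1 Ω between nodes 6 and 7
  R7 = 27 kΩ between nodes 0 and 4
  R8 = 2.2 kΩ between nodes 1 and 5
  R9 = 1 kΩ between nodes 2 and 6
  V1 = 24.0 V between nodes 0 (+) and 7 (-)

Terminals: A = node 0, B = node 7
Nodal analysis, taking node 7 as the 0 V reference.
Source V1 fixes V_0 = 24 V.
KCL at each unknown node (sum of currents leaving = 0; resistances in Ω):
  Node 1: (V_1 - 24)/240 + (V_1 - V_2)/13 + (V_1 - V_5)/2200 = 0
  Node 2: (V_2 - V_1)/13 + (V_2 - V_3)/2 + (V_2 - V_6)/1000 = 0
  Node 3: (V_3 - V_2)/2 + (V_3 - 0)/15000 = 0
  Node 4: (V_4 - V_5)/18000 + (V_4 - 24)/27000 = 0
  Node 5: (V_5 - V_4)/18000 + (V_5 - V_6)/68 + (V_5 - V_1)/2200 = 0
  Node 6: (V_6 - V_5)/68 + (V_6 - 0)/9.1 + (V_6 - V_2)/1000 = 0
Collecting terms (coefficients in siemens):
  0.08154·V_1 - 0.07692·V_2 - 0.0004545·V_5 = 0.1
  0.5779·V_2 - 0.07692·V_1 - 0.5·V_3 - 0.001·V_6 = 0
  0.5001·V_3 - 0.5·V_2 = 0
  0.00009259·V_4 - 0.00005556·V_5 = 0.0008889
  0.01522·V_5 - 0.0004545·V_1 - 0.00005556·V_4 - 0.01471·V_6 = 0
  0.1256·V_6 - 0.001·V_2 - 0.01471·V_5 = 0
Solving these 6 simultaneous equations (Gaussian elimination) gives:
  V_1 = 17.73 V, V_2 = 17.49 V, V_3 = 17.49 V, V_4 = 10.07 V
  V_5 = 0.7905 V, V_6 = 0.2318 V
I_R1 = (V_0 - V_1)/R1 = (24 - 17.73)/240 = 0.02612 A
P_R1 = I_R1² × R1 = (0.02612)² × 240 = 0.1638 W

Final answer: 0.1638 W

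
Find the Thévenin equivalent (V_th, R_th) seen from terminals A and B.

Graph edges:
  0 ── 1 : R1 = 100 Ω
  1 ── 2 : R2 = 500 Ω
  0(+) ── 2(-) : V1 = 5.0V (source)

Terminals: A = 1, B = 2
Step 1 — V_th is the open-circuit voltage V_A - V_B (nothing connected across the terminals).
Nodal analysis, taking node 2 as the 0 V reference.
Source V1 fixes V_0 = 5 V.
KCL at each unknown node (sum of currents leaving = 0; resistances in Ω):
  Node 1: (V_1 - 5)/100 + (V_1 - 0)/500 = 0
Collecting terms: 0.012 × V_1 = 0.05  =>  V_1 = 4.167 V
V_th = V_1 - V_2 = 4.167 - 0 = 4.167 V
Step 2 — R_th: zero the source — replace V1 by a short circuit (node 2 merges into node 0) — and find the resistance seen between A (node 1) and B (node 0).
Reduce the network between node 1 (A) and node 0 (B) by series/parallel combination:
  Rp1 = R1 ‖ R2 (parallel, both between nodes 0 and 1) = 1/(1/100 + 1/500) = 83.33 Ω
R_th = 83.33 Ω

Final answer: V_th = 4.167 V, R_th = 83.33 Ω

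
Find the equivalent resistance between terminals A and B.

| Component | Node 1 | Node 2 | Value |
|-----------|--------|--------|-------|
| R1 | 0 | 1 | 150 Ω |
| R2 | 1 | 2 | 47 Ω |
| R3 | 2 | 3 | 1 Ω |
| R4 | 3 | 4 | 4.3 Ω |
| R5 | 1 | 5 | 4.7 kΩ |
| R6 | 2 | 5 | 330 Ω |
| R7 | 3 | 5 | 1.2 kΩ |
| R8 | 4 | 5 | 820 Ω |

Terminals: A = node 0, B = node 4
The network is not a plain series/parallel combination. Inject a 1 A test current into terminal A (node 0) and return it from terminal B (node 4); then R_eq = V_A / (1 A).
Nodal analysis, taking node 4 as the 0 V reference.
Current source I_test pushes 1 A into node 0 and draws it out of node 4.
KCL at each unknown node (sum of currents leaving = 0; resistances in Ω):
  Node 0: (V_0 - V_1)/150 - 1 = 0
  Node 1: (V_1 - V_0)/150 + (V_1 - V_2)/47 + (V_1 - V_5)/4700 = 0
  Node 2: (V_2 - V_1)/47 + (V_2 - V_3)/1 + (V_2 - V_5)/330 = 0
  Node 3: (V_3 - V_2)/1 + (V_3 - 0)/4.3 + (V_3 - V_5)/1200 = 0
  Node 5: (V_5 - V_1)/4700 + (V_5 - V_2)/330 + (V_5 - V_3)/1200 + (V_5 - 0)/820 = 0
Collecting terms (coefficients in siemens):
  0.006667·V_0 - 0.006667·V_1 = 1
  0.02816·V_1 - 0.006667·V_0 - 0.02128·V_2 - 0.0002128·V_5 = 0
  1.024·V_2 - 0.02128·V_1 - 1·V_3 - 0.00303·V_5 = 0
  1.233·V_3 - 1·V_2 - 0.0008333·V_5 = 0
  0.005296·V_5 - 0.0002128·V_1 - 0.00303·V_2 - 0.0008333·V_3 = 0
Solving these 5 simultaneous equations (Gaussian elimination) gives:
  V_0 = 201.8 V, V_1 = 51.8 V, V_2 = 5.262 V, V_3 = 4.27 V
  V_5 = 5.764 V
R_eq = V_0 / 1 A = 201.8 Ω

Final answer: 201.8 Ω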